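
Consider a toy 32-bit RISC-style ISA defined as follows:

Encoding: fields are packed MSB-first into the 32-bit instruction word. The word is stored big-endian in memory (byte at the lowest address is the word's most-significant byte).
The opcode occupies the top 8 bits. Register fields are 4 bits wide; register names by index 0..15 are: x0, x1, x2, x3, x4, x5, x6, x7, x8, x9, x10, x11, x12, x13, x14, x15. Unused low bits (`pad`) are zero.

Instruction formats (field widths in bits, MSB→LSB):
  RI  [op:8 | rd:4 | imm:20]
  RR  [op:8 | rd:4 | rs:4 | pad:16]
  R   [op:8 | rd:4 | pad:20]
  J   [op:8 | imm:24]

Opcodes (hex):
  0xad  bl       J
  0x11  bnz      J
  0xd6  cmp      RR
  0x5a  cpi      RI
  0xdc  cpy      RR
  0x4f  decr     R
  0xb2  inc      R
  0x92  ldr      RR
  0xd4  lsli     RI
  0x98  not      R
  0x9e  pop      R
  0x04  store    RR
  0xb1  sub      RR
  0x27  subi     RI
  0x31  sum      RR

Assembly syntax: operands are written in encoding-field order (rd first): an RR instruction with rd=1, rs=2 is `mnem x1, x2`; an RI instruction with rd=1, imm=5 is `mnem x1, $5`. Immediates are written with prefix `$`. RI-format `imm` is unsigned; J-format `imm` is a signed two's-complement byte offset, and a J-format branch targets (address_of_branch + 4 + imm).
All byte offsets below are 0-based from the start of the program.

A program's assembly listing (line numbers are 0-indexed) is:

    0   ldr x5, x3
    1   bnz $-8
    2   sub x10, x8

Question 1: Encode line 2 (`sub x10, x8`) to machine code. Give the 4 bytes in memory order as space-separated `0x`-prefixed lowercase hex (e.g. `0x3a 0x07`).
0xb1 0xa8 0x00 0x00

2. sub fields op=0xb1:8|rd=10:4|rs=8:4|pad=0:16 → word b1a80000h → b1 a8 00 00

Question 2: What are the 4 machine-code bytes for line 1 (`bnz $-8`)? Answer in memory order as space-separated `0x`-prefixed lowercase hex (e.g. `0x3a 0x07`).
0x11 0xff 0xff 0xf8

line 1 (bnz): pack op=0x11:8|imm=-8:24 = 0x11fffff8; big→ 11 ff ff f8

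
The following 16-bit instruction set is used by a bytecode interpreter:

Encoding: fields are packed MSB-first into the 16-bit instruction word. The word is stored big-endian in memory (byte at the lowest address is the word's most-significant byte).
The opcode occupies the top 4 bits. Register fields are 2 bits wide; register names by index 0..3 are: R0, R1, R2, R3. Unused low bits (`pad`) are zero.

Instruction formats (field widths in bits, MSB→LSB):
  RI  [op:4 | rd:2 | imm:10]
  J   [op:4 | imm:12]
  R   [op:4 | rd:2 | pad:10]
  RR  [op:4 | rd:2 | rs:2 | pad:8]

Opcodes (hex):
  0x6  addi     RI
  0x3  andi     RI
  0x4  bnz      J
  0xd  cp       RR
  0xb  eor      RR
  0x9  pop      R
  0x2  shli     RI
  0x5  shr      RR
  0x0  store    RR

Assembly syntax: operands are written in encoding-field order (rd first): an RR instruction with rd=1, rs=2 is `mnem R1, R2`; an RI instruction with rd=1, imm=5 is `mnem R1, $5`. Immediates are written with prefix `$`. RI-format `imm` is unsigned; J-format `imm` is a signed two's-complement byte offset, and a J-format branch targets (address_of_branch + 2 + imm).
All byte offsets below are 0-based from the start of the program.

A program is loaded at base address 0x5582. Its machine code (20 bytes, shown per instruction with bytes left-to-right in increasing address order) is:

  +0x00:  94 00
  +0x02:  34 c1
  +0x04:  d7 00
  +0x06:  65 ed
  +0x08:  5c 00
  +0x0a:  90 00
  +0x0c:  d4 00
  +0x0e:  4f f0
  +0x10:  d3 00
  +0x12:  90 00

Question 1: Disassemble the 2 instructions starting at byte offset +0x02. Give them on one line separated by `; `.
andi R1, $193; cp R1, R3

off 0x02: read 34 c1 as big → 0x34c1
  top 4b → 0x3 → andi [RI]
  rd@[11:10]=0x1 ⇒ R1
  imm@[9:0]=0xc1 ⇒ $193
off 0x04: read d7 00 as big → 0xd700
  top 4b → 0xd → cp [RR]
  rd@[11:10]=0x1 ⇒ R1
  rs@[9:8]=0x3 ⇒ R3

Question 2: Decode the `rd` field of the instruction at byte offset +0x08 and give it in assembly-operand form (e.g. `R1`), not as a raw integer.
R3

[08] 5c 00 → 0x5c00
  opcode bits[15:12]=0x5: shr/RR
  rd: (w>>10)&0x3=0x3 → R3
  rs: (w>>8)&0x3=0x0 → R0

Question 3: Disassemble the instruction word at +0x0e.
bnz $-16

off 0x0e: read 4f f0 as big → 0x4ff0
  op=0x4ff0>>12=0x4 ⇒ bnz (J)
  imm: (w>>0)&0xfff=0xff0 (s12→-16) → $-16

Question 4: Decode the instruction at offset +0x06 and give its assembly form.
@+06  big-endian(65 ed) = 0x65ed
  opcode bits[15:12]=0x6: addi/RI
  [11:10] rd=1 = R1
  [9:0] imm=493 = $493

addi R1, $493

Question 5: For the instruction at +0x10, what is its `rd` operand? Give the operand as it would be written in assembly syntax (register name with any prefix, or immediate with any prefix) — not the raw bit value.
R0

[10] d3 00 → 0xd300
  top 4b → 0xd → cp [RR]
  rd@[11:10]=0x0 ⇒ R0
  rs@[9:8]=0x3 ⇒ R3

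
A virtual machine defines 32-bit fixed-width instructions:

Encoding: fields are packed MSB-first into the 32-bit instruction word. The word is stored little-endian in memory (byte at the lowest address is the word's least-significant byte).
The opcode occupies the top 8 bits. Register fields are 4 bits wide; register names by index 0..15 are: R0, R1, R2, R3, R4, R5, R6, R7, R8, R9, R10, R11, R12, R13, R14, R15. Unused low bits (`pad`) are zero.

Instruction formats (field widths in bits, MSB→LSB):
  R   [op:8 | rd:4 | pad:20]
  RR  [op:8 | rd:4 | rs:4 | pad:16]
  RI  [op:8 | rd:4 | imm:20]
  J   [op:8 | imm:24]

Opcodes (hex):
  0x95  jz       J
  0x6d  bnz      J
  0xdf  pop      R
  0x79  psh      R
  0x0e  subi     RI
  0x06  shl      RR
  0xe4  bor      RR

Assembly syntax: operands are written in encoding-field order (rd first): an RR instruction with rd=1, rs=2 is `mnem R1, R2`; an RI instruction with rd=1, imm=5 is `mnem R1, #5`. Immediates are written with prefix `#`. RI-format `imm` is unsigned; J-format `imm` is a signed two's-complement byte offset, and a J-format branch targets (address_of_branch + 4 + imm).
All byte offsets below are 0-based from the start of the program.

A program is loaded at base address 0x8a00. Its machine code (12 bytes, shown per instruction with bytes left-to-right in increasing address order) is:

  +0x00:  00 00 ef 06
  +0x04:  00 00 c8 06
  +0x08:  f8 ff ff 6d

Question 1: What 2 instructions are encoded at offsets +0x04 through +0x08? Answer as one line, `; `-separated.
[04] 00 00 c8 06 → 0x06c80000
  op=0x06c80000>>24=0x6 ⇒ shl (RR)
  [23:20] rd=12 = R12
  [19:16] rs=8 = R8
[08] f8 ff ff 6d → 0x6dfffff8
  op=0x6dfffff8>>24=0x6d ⇒ bnz (J)
  [23:0] imm=16777208 (s24→-8) = #-8

shl R12, R8; bnz #-8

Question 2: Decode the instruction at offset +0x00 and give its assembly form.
+0x00: 00 00 ef 06 ⇒ word 0x06ef0000 (little)
  top 8b → 0x6 → shl [RR]
  [23:20] rd=14 = R14
  [19:16] rs=15 = R15

shl R14, R15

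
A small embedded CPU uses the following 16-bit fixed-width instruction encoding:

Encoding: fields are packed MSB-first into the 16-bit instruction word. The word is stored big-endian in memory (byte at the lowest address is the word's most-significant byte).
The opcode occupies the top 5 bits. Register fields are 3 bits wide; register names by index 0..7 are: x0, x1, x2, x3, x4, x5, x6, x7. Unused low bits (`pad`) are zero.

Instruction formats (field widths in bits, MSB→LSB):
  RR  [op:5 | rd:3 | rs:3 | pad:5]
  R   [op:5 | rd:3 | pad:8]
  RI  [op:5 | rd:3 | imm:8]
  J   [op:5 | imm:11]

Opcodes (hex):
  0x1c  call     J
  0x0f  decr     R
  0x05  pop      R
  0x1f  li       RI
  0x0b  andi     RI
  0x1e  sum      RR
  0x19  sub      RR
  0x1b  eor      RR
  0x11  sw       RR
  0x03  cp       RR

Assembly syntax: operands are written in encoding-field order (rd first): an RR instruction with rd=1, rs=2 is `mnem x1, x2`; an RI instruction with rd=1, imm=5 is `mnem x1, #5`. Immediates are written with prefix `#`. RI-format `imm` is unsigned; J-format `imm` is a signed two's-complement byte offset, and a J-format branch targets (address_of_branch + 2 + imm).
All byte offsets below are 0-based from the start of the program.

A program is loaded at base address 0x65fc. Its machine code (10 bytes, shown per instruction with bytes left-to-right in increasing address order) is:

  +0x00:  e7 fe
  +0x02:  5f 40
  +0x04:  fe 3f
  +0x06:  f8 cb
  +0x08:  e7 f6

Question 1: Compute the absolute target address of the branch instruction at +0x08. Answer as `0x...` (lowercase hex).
0x65fc

off 0x08: read e7 f6 as big → 0xe7f6
  op=0xe7f6>>11=0x1c ⇒ call (J)
  imm@[10:0]=0x7f6 (s11→-10) ⇒ #-10
  target = base 0x65fc + off 0x08 + 2 + imm -10 = 0x65fc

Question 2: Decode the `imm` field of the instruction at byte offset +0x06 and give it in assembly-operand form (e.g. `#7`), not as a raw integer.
@+06  big-endian(f8 cb) = 0xf8cb
  opcode bits[15:11]=0x1f: li/RI
  rd: (w>>8)&0x7=0x0 → x0
  imm: (w>>0)&0xff=0xcb → #203

#203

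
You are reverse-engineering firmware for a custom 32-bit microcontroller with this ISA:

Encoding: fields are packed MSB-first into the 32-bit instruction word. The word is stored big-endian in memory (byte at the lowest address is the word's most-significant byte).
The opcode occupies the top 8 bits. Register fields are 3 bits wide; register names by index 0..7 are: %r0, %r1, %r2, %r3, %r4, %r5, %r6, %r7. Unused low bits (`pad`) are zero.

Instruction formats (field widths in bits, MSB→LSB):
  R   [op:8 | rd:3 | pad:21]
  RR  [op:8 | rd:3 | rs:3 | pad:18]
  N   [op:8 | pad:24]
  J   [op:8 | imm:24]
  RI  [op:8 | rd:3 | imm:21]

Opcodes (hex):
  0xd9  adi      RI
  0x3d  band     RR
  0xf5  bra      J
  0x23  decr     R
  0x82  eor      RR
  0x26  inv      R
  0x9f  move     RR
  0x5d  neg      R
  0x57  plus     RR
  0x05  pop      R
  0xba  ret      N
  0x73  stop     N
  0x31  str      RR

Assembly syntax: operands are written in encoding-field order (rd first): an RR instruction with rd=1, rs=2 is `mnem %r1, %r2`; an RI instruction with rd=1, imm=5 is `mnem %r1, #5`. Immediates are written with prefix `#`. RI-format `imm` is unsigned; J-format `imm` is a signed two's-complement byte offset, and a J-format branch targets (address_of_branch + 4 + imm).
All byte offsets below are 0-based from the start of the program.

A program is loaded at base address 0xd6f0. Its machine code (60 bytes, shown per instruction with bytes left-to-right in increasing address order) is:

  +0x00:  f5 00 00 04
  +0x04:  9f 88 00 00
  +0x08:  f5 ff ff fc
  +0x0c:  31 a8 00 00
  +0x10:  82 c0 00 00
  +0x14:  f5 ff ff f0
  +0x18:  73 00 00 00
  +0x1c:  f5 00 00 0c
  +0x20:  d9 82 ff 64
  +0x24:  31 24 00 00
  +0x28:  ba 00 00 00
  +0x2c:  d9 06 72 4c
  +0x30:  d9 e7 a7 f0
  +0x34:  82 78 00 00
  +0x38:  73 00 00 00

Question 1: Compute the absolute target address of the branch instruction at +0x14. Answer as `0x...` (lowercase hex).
0xd6f8

[14] f5 ff ff f0 → 0xf5fffff0
  opcode bits[31:24]=0xf5: bra/J
  [23:0] imm=16777200 (s24→-16) = #-16
  target = base 0xd6f0 + off 0x14 + 4 + imm -16 = 0xd6f8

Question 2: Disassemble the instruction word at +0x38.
@+38  big-endian(73 00 00 00) = 0x73000000
  op=0x73000000>>24=0x73 ⇒ stop (N)

stop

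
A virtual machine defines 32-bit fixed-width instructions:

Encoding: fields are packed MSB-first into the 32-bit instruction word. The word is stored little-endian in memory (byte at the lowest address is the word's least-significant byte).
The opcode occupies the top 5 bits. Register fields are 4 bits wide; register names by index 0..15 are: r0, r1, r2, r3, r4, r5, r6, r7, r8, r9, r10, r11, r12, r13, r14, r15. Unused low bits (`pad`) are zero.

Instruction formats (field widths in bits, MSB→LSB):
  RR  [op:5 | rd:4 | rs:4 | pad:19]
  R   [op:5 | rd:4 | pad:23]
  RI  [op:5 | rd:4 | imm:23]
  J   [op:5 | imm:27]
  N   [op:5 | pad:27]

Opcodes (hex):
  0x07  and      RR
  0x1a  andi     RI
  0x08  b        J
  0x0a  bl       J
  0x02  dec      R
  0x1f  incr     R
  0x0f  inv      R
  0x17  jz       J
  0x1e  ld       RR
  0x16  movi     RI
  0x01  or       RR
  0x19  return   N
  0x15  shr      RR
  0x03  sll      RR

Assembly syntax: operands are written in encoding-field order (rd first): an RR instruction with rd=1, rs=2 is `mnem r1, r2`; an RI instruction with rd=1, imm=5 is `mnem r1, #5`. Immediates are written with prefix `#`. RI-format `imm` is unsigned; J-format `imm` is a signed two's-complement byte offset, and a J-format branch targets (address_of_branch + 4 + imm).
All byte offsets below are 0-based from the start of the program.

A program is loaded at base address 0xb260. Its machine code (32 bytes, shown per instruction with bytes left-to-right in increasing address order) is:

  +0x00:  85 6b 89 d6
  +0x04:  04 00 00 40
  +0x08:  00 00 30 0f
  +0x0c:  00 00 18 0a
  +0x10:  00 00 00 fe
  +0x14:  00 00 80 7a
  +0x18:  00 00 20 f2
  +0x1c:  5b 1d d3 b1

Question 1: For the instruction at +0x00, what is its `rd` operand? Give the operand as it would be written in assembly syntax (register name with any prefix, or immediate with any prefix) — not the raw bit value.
off 0x00: read 85 6b 89 d6 as little → 0xd6896b85
  top 5b → 0x1a → andi [RI]
  [26:23] rd=13 = r13
  [22:0] imm=617349 = #617349

r13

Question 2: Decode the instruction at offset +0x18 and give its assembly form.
+0x18: 00 00 20 f2 ⇒ word 0xf2200000 (little)
  op=0xf2200000>>27=0x1e ⇒ ld (RR)
  rd@[26:23]=0x4 ⇒ r4
  rs@[22:19]=0x4 ⇒ r4

ld r4, r4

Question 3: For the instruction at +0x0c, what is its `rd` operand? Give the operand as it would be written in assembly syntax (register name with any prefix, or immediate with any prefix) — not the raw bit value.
r4

@+0c  little-endian(00 00 18 0a) = 0x0a180000
  op=0x0a180000>>27=0x1 ⇒ or (RR)
  rd: (w>>23)&0xf=0x4 → r4
  rs: (w>>19)&0xf=0x3 → r3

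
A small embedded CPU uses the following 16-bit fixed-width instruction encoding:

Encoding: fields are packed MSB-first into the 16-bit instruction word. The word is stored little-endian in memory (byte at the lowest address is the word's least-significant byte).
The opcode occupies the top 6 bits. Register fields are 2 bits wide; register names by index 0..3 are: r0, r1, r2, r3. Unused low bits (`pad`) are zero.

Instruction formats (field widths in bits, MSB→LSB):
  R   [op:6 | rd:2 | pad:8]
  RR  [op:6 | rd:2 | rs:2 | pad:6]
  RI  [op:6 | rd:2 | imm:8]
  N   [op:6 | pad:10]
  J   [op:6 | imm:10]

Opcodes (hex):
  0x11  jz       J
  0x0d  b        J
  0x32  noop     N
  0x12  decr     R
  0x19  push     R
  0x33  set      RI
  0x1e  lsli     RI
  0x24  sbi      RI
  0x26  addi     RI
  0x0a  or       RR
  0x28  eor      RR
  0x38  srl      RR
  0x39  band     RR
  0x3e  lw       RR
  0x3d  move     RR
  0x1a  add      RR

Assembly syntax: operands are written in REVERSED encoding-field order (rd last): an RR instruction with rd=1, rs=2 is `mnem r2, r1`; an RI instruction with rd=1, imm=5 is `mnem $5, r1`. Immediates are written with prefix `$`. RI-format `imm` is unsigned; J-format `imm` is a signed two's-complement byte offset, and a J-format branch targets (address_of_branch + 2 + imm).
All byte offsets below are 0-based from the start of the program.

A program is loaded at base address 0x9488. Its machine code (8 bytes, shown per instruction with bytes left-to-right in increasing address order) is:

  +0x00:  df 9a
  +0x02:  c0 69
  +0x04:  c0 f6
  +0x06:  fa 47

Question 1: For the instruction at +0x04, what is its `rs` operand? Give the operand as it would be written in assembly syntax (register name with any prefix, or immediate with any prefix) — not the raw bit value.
off 0x04: read c0 f6 as little → 0xf6c0
  opcode bits[15:10]=0x3d: move/RR
  [9:8] rd=2 = r2
  [7:6] rs=3 = r3

r3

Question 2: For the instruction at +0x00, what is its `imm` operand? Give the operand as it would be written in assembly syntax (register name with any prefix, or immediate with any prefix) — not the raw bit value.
$223

off 0x00: read df 9a as little → 0x9adf
  opcode bits[15:10]=0x26: addi/RI
  rd@[9:8]=0x2 ⇒ r2
  imm@[7:0]=0xdf ⇒ $223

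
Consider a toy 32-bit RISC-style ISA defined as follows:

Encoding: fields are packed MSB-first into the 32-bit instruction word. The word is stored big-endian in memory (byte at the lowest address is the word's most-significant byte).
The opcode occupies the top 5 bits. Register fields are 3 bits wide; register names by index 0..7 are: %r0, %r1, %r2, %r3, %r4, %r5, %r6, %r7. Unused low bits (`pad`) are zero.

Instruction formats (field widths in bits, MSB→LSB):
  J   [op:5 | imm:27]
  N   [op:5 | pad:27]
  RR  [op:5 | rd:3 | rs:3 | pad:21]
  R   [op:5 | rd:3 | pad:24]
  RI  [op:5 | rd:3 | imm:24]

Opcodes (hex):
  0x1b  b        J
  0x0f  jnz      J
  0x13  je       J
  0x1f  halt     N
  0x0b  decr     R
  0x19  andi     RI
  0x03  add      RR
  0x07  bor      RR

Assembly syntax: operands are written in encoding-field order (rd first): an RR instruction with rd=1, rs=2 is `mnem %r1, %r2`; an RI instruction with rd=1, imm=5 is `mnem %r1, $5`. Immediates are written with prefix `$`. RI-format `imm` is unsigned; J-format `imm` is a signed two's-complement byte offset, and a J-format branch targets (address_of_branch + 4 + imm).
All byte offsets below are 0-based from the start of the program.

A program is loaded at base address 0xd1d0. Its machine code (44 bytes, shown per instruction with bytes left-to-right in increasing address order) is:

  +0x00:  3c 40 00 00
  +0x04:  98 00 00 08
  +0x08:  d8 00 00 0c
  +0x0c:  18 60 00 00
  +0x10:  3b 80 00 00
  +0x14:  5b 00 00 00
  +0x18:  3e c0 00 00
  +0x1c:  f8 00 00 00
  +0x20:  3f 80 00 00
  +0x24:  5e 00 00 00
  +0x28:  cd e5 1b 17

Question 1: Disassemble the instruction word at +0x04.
je $8

+0x04: 98 00 00 08 ⇒ word 0x98000008 (big)
  op=0x98000008>>27=0x13 ⇒ je (J)
  imm@[26:0]=0x8 ⇒ $8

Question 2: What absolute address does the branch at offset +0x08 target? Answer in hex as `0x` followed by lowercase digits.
+0x08: d8 00 00 0c ⇒ word 0xd800000c (big)
  top 5b → 0x1b → b [J]
  [26:0] imm=12 = $12
  target = base 0xd1d0 + off 0x08 + 4 + imm 12 = 0xd1e8

0xd1e8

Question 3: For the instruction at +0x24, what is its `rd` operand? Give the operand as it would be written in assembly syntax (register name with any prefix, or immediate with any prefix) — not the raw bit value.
%r6

[24] 5e 00 00 00 → 0x5e000000
  op=0x5e000000>>27=0xb ⇒ decr (R)
  rd@[26:24]=0x6 ⇒ %r6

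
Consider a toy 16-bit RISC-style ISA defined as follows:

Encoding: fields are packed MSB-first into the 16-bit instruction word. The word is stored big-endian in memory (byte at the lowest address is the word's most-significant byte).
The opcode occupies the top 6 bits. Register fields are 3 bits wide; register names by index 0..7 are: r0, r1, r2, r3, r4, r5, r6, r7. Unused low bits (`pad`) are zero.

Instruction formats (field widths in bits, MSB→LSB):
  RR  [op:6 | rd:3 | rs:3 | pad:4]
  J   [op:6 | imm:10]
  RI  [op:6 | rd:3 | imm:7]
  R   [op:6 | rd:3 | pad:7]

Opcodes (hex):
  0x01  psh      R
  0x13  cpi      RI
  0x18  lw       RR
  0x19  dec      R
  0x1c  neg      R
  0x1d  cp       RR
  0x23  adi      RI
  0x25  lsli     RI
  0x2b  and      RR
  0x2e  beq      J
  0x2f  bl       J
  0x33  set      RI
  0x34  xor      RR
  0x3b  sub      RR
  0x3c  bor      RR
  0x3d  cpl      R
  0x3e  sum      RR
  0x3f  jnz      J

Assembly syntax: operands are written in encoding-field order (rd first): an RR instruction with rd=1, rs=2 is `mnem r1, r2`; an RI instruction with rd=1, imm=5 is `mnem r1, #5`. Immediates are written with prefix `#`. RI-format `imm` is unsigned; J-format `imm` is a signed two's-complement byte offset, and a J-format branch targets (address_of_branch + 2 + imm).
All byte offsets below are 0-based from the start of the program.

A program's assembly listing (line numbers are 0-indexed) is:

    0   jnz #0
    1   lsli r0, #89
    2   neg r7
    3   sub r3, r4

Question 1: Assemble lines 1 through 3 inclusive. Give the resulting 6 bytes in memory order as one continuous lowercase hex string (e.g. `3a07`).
94597380edc0

line 1 (lsli): pack op=0x25:6|rd=0:3|imm=89:7 = 0x9459; big→ 94 59
line 2 (neg): pack op=0x1c:6|rd=7:3|pad=0:7 = 0x7380; big→ 73 80
line 3 (sub): pack op=0x3b:6|rd=3:3|rs=4:3|pad=0:4 = 0xedc0; big→ ed c0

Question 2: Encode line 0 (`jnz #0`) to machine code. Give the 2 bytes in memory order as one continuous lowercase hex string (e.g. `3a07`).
L0: jnz op=0x3f:6|imm=0:10 ⇒ 0xfc00 ⇒ big fc 00

fc00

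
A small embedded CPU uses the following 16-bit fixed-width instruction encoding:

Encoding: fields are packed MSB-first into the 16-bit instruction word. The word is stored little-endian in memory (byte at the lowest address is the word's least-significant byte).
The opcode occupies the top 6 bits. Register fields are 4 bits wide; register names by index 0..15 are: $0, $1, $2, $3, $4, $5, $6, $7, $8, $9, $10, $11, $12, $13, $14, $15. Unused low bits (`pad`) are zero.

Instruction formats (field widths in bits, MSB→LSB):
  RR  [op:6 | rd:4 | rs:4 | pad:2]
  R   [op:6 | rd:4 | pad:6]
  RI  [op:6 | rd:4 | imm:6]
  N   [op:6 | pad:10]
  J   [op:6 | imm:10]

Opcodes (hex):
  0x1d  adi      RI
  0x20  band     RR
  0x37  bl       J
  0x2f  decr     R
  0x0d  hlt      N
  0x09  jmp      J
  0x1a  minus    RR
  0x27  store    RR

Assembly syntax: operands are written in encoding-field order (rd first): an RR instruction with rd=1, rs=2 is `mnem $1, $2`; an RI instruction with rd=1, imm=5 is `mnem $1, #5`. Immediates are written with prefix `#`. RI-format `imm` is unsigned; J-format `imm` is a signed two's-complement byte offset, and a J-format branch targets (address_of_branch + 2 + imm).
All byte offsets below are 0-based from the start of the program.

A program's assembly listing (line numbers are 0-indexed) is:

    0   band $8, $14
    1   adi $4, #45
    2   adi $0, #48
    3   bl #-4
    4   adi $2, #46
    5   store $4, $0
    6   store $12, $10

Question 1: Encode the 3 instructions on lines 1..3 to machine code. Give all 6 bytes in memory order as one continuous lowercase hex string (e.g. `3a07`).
line 1 (adi): pack op=0x1d:6|rd=4:4|imm=45:6 = 0x752d; little→ 2d 75
line 2 (adi): pack op=0x1d:6|rd=0:4|imm=48:6 = 0x7430; little→ 30 74
line 3 (bl): pack op=0x37:6|imm=-4:10 = 0xdffc; little→ fc df

2d753074fcdf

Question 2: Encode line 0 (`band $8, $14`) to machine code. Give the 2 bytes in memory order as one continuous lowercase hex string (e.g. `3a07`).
3882

L0: band op=0x20:6|rd=8:4|rs=14:4|pad=0:2 ⇒ 0x8238 ⇒ little 38 82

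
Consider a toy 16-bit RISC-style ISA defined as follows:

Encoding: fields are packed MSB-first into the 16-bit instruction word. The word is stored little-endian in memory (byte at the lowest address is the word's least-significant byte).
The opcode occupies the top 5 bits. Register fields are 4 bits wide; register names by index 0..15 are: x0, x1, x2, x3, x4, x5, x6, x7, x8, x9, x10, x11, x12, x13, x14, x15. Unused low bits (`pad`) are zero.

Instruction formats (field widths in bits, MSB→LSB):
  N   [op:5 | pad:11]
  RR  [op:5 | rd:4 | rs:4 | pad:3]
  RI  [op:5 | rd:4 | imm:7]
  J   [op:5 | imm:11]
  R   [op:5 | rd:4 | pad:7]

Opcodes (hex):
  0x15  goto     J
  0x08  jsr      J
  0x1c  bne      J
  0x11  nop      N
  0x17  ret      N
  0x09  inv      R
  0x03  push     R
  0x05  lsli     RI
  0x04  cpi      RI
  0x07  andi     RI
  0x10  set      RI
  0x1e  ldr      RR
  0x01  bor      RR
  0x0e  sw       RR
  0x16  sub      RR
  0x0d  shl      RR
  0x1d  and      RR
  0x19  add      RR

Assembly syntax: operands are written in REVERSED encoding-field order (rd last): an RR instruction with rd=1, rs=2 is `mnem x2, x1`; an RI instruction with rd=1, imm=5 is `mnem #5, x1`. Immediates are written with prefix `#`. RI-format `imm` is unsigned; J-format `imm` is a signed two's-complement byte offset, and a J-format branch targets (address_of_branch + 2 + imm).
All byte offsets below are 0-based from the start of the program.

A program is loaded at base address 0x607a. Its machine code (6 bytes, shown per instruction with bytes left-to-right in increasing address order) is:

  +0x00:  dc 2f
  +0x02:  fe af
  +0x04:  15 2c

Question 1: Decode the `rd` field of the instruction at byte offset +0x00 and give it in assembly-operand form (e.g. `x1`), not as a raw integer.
@+00  little-endian(dc 2f) = 0x2fdc
  opcode bits[15:11]=0x5: lsli/RI
  rd: (w>>7)&0xf=0xf → x15
  imm: (w>>0)&0x7f=0x5c → #92

x15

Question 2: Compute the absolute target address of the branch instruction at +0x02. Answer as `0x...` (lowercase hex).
0x607c

[02] fe af → 0xaffe
  op=0xaffe>>11=0x15 ⇒ goto (J)
  [10:0] imm=2046 (s11→-2) = #-2
  target = base 0x607a + off 0x02 + 2 + imm -2 = 0x607c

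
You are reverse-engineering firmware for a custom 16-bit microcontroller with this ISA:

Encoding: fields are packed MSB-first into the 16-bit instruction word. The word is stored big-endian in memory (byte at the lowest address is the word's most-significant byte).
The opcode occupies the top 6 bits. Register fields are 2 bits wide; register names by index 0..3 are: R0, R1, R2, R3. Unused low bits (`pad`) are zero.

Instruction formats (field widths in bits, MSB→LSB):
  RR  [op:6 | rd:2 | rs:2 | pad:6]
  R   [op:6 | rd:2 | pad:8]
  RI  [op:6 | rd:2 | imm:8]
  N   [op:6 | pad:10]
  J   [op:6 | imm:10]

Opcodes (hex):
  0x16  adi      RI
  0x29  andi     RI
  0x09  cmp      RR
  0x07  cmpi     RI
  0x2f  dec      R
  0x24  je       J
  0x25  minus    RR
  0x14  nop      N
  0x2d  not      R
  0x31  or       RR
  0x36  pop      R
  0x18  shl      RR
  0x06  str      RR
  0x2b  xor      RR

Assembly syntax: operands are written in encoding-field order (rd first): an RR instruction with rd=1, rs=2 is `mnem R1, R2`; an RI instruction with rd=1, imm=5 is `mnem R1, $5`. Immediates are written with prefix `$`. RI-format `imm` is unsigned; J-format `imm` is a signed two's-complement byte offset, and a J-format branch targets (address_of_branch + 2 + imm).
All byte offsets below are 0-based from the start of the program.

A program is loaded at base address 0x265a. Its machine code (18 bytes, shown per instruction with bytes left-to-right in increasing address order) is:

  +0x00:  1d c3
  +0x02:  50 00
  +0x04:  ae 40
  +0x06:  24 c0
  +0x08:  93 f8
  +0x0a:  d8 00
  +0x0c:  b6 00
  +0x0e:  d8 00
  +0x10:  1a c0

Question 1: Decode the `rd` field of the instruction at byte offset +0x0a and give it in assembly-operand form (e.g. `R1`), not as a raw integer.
+0x0a: d8 00 ⇒ word 0xd800 (big)
  opcode bits[15:10]=0x36: pop/R
  [9:8] rd=0 = R0

R0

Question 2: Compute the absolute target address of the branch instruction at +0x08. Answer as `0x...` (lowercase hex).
0x265c

@+08  big-endian(93 f8) = 0x93f8
  op=0x93f8>>10=0x24 ⇒ je (J)
  imm@[9:0]=0x3f8 (s10→-8) ⇒ $-8
  target = base 0x265a + off 0x08 + 2 + imm -8 = 0x265c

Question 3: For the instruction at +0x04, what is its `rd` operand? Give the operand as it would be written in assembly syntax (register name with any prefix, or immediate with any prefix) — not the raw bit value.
R2

+0x04: ae 40 ⇒ word 0xae40 (big)
  top 6b → 0x2b → xor [RR]
  rd: (w>>8)&0x3=0x2 → R2
  rs: (w>>6)&0x3=0x1 → R1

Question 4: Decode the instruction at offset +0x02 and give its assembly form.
+0x02: 50 00 ⇒ word 0x5000 (big)
  op=0x5000>>10=0x14 ⇒ nop (N)

nop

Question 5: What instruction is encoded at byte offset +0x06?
cmp R0, R3

@+06  big-endian(24 c0) = 0x24c0
  top 6b → 0x9 → cmp [RR]
  rd: (w>>8)&0x3=0x0 → R0
  rs: (w>>6)&0x3=0x3 → R3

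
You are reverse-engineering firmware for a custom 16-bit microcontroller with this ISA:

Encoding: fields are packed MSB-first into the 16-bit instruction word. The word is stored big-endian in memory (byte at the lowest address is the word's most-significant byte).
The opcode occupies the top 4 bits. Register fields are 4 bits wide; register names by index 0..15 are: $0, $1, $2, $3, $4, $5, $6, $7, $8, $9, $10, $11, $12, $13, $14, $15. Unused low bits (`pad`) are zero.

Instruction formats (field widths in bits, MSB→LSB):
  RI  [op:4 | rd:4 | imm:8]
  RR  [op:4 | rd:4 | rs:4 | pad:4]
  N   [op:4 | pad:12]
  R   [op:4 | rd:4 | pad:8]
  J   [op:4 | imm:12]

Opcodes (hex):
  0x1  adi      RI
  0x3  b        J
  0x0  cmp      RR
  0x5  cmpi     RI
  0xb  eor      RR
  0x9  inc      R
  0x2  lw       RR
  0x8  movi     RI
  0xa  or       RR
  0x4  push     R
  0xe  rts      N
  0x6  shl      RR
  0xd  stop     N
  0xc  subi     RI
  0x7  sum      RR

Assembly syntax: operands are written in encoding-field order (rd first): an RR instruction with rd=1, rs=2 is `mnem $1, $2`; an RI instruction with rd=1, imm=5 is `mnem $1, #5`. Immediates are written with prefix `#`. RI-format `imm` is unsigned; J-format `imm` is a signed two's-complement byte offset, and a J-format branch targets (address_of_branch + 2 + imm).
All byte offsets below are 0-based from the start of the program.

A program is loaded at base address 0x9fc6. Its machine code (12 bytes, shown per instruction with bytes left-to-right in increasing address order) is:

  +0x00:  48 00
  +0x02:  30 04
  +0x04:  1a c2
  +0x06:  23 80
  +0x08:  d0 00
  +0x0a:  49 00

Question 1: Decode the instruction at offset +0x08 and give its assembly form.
[08] d0 00 → 0xd000
  top 4b → 0xd → stop [N]

stop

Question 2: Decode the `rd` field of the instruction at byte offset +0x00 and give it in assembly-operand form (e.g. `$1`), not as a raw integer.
+0x00: 48 00 ⇒ word 0x4800 (big)
  opcode bits[15:12]=0x4: push/R
  [11:8] rd=8 = $8

$8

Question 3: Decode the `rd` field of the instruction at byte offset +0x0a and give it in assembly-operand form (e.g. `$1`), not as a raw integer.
$9

[0a] 49 00 → 0x4900
  top 4b → 0x4 → push [R]
  [11:8] rd=9 = $9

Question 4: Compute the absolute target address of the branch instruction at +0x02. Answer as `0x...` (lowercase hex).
0x9fce

+0x02: 30 04 ⇒ word 0x3004 (big)
  opcode bits[15:12]=0x3: b/J
  imm@[11:0]=0x4 ⇒ #4
  target = base 0x9fc6 + off 0x02 + 2 + imm 4 = 0x9fce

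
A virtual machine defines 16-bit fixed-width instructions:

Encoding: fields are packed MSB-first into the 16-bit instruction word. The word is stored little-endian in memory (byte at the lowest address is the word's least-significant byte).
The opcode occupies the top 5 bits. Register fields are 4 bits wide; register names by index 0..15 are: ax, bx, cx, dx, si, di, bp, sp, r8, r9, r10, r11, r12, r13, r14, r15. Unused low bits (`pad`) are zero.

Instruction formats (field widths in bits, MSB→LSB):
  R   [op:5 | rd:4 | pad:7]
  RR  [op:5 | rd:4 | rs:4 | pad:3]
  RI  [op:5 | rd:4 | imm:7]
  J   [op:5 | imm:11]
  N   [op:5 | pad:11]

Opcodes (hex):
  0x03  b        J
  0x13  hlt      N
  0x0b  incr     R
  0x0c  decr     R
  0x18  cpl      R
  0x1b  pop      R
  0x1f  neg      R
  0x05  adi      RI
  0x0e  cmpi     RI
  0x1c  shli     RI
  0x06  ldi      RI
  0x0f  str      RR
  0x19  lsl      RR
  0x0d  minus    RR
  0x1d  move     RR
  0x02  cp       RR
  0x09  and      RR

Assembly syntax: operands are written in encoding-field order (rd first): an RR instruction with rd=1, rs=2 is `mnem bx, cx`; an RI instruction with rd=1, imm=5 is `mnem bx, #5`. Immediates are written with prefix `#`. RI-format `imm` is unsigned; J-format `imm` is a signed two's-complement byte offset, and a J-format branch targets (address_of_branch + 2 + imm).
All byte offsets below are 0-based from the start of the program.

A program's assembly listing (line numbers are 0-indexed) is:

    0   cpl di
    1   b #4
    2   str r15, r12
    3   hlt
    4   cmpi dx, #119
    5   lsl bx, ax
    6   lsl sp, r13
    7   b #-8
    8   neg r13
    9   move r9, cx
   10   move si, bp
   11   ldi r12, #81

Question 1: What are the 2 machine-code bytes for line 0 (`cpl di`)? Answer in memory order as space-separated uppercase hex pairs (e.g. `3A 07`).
80 C2

L0: cpl op=0x18:5|rd=5:4|pad=0:7 ⇒ 0xc280 ⇒ little 80 c2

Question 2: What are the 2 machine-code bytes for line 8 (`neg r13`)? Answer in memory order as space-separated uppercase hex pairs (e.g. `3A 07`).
80 FE

line 8 (neg): pack op=0x1f:5|rd=13:4|pad=0:7 = 0xfe80; little→ 80 fe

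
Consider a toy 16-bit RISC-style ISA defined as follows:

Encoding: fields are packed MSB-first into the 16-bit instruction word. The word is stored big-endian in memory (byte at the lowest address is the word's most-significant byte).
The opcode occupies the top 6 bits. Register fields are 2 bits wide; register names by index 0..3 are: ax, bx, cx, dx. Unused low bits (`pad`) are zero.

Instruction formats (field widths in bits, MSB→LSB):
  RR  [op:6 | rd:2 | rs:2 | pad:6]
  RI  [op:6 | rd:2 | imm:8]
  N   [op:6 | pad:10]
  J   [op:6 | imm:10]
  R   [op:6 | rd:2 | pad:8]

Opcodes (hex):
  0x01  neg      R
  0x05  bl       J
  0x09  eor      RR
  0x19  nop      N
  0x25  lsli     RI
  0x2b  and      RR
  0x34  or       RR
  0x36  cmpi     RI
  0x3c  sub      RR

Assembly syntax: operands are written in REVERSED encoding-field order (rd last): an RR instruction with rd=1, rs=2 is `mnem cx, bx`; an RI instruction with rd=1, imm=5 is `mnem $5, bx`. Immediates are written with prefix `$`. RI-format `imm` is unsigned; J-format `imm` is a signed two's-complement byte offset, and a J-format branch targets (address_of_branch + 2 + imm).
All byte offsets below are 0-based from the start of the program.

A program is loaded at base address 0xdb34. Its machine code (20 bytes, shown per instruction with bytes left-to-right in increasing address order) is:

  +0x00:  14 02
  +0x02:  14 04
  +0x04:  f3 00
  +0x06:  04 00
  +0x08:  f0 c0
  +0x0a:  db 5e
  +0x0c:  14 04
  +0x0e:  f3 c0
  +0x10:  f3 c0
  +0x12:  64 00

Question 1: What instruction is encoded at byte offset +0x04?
sub ax, dx

[04] f3 00 → 0xf300
  op=0xf300>>10=0x3c ⇒ sub (RR)
  [9:8] rd=3 = dx
  [7:6] rs=0 = ax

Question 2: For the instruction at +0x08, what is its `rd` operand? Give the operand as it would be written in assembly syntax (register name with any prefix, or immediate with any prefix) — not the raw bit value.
ax

[08] f0 c0 → 0xf0c0
  opcode bits[15:10]=0x3c: sub/RR
  rd@[9:8]=0x0 ⇒ ax
  rs@[7:6]=0x3 ⇒ dx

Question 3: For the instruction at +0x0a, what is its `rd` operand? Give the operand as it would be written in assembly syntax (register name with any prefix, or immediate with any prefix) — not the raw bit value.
+0x0a: db 5e ⇒ word 0xdb5e (big)
  top 6b → 0x36 → cmpi [RI]
  [9:8] rd=3 = dx
  [7:0] imm=94 = $94

dx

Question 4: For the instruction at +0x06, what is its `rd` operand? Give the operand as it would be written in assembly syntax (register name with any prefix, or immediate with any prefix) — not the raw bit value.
off 0x06: read 04 00 as big → 0x0400
  op=0x0400>>10=0x1 ⇒ neg (R)
  [9:8] rd=0 = ax

ax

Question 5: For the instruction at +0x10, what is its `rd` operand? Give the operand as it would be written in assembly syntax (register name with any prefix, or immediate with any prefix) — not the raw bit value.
dx

+0x10: f3 c0 ⇒ word 0xf3c0 (big)
  top 6b → 0x3c → sub [RR]
  rd@[9:8]=0x3 ⇒ dx
  rs@[7:6]=0x3 ⇒ dx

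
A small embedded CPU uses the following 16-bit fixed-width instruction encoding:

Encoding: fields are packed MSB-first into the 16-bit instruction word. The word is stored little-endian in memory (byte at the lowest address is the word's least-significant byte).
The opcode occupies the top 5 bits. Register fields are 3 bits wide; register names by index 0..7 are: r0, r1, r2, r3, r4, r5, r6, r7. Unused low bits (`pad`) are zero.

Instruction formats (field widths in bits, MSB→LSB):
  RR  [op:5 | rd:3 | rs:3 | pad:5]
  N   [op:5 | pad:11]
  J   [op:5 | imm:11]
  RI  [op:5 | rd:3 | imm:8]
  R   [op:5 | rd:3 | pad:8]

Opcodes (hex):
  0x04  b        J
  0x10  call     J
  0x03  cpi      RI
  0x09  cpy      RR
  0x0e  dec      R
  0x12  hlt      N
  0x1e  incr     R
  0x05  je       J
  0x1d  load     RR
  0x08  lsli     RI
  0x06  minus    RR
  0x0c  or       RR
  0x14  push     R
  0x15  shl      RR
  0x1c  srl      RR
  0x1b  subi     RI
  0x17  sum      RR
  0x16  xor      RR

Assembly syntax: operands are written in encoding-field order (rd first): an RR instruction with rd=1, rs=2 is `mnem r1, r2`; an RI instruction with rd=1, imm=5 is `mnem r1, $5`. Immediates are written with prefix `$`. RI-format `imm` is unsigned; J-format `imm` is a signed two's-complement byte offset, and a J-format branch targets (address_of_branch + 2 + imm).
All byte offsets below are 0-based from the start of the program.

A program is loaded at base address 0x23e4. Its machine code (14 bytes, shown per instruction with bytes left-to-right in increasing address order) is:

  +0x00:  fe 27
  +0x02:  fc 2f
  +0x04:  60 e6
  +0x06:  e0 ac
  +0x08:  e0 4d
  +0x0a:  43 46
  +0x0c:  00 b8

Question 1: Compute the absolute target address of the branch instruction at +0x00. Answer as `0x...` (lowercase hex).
[00] fe 27 → 0x27fe
  opcode bits[15:11]=0x4: b/J
  [10:0] imm=2046 (s11→-2) = $-2
  target = base 0x23e4 + off 0x00 + 2 + imm -2 = 0x23e4

0x23e4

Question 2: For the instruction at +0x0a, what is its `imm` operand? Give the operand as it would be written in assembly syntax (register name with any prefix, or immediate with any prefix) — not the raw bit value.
$67

+0x0a: 43 46 ⇒ word 0x4643 (little)
  op=0x4643>>11=0x8 ⇒ lsli (RI)
  [10:8] rd=6 = r6
  [7:0] imm=67 = $67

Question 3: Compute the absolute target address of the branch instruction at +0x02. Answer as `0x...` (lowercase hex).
0x23e4

off 0x02: read fc 2f as little → 0x2ffc
  opcode bits[15:11]=0x5: je/J
  imm: (w>>0)&0x7ff=0x7fc (s11→-4) → $-4
  target = base 0x23e4 + off 0x02 + 2 + imm -4 = 0x23e4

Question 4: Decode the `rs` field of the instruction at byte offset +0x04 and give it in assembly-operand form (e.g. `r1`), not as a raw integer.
r3

@+04  little-endian(60 e6) = 0xe660
  top 5b → 0x1c → srl [RR]
  [10:8] rd=6 = r6
  [7:5] rs=3 = r3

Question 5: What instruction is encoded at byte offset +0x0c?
sum r0, r0

[0c] 00 b8 → 0xb800
  op=0xb800>>11=0x17 ⇒ sum (RR)
  rd: (w>>8)&0x7=0x0 → r0
  rs: (w>>5)&0x7=0x0 → r0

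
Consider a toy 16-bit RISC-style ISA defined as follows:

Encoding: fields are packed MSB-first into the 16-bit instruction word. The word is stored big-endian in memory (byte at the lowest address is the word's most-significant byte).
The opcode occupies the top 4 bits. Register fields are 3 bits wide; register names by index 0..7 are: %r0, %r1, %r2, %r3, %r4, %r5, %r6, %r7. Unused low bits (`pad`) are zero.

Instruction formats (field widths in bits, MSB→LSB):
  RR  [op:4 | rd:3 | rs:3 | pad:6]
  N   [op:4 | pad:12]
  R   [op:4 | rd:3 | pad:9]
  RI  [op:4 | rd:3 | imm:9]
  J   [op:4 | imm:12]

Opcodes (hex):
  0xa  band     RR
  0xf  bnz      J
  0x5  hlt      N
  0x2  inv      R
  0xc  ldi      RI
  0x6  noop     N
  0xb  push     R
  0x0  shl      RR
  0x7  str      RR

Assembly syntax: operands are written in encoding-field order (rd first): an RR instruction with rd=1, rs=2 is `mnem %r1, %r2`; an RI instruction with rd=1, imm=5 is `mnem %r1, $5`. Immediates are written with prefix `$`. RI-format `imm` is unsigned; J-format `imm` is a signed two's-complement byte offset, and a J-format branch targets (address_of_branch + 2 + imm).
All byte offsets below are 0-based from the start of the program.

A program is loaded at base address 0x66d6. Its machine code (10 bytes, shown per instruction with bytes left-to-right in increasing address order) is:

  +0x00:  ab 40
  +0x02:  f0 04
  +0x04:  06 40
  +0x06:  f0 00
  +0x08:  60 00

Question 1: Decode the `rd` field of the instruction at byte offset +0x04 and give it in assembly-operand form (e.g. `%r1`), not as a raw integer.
+0x04: 06 40 ⇒ word 0x0640 (big)
  op=0x0640>>12=0x0 ⇒ shl (RR)
  rd@[11:9]=0x3 ⇒ %r3
  rs@[8:6]=0x1 ⇒ %r1

%r3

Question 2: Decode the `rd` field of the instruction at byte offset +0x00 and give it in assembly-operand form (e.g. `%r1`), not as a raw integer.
@+00  big-endian(ab 40) = 0xab40
  op=0xab40>>12=0xa ⇒ band (RR)
  rd@[11:9]=0x5 ⇒ %r5
  rs@[8:6]=0x5 ⇒ %r5

%r5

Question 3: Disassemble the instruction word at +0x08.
off 0x08: read 60 00 as big → 0x6000
  top 4b → 0x6 → noop [N]

noop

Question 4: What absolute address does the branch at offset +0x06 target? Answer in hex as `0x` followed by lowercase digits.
off 0x06: read f0 00 as big → 0xf000
  top 4b → 0xf → bnz [J]
  imm@[11:0]=0x0 ⇒ $0
  target = base 0x66d6 + off 0x06 + 2 + imm 0 = 0x66de

0x66de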